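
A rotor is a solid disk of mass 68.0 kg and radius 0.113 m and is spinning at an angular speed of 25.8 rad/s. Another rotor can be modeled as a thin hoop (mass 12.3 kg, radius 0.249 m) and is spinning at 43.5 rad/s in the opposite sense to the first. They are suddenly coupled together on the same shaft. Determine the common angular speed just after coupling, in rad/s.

|ω_f| ≈ 18.4 rad/s

No external torque acts about the common axis, so total angular momentum is conserved.
Moments of inertia: I_A = ½(68.0)(0.113)² = 0.4341 kg·m²; I_B = (12.3)(0.249)² = 0.7626 kg·m².
Taking A's sense as positive: L = (0.4341)(25.8) − (0.7626)(43.5) = -21.97 kg·m²·rad/s.
Combined I = 0.4341 + 0.7626 = 1.197 kg·m².
ω_f = L / I = -21.97 / 1.197 = -18.36 rad/s.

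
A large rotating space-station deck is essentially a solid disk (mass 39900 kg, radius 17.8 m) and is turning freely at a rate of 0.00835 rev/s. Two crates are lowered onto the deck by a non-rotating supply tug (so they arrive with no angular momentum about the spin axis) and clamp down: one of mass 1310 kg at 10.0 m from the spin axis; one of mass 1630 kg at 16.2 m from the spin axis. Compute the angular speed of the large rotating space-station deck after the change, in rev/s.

No external torque acts about the spin axis; L_before = L_after.
I_p = ½(39900)(17.8)² = 6.321e+06 kg·m².
Added inertia Σmr² = (1310)(10.0)² + (1630)(16.2)² = 5.588e+05 kg·m²; I_f = 6.321e+06 + 5.588e+05 = 6.880e+06 kg·m².
ω_f = I_p ω_i / I_f = (6.321e+06)(0.00835) / 6.880e+06 = 0.007672 rev/s.

ω_f ≈ 0.00767 rev/s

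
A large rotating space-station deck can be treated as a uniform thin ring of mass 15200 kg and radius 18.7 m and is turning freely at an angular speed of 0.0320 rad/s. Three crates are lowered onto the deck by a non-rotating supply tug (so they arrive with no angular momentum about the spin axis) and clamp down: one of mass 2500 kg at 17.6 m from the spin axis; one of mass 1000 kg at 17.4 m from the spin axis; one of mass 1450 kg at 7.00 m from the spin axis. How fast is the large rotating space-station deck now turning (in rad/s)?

ω_f ≈ 0.0263 rad/s

The added mass arrives with no angular momentum about the spin axis, and any external torque about the spin axis is negligible, so the system's angular momentum is conserved.
I_p = (15200)(18.7)² = 5.315e+06 kg·m².
Added inertia Σmr² = (2500)(17.6)² + (1000)(17.4)² + (1450)(7.00)² = 1.148e+06 kg·m²; I_f = 5.315e+06 + 1.148e+06 = 6.463e+06 kg·m².
ω_f = I_p ω_i / I_f = (5.315e+06)(0.0320) / 6.463e+06 = 0.02632 rad/s.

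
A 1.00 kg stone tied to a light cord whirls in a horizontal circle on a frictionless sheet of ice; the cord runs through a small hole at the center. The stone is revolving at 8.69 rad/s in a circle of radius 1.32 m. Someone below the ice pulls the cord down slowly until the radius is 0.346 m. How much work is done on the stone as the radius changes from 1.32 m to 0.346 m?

W ≈ 892 J

No torque about the axis ⇒ m r₁² ω₁ = m r₂² ω₂.
ω₂ = ω₁ (r₁/r₂)² = (8.69)(1.32/0.346)² = 126.5 rad/s.
W = ΔKE = ½m(v₂² − v₁²) = 891.7 J.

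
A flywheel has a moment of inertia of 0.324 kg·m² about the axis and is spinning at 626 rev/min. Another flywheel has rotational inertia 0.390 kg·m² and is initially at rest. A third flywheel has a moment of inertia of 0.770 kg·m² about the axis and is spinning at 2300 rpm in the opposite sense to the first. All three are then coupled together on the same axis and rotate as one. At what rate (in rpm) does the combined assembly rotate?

No external torque acts about the common axis, so total angular momentum is conserved.
Taking A's sense as positive: L = (0.3240)(626) − (0.7700)(2300) = -1568 kg·m²·rpm.
Combined I = 0.3240 + 0.3900 + 0.7700 = 1.484 kg·m².
ω_f = L / I = -1568 / 1.484 = -1057 rpm.

|ω_f| ≈ 1060 rpm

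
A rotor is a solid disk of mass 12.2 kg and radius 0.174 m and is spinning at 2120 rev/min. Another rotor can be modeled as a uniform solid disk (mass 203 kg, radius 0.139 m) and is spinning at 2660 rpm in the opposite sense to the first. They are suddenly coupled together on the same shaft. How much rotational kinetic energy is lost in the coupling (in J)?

ΔKE lost ≈ 21100 J

The coupling torques are internal; angular momentum about the shared axis is conserved.
Moments of inertia: I_A = ½(12.2)(0.174)² = 0.1847 kg·m²; I_B = ½(203)(0.139)² = 1.961 kg·m².
Taking A's sense as positive: L = (0.1847)(2120) − (1.961)(2660) = -4825 kg·m²·rpm.
Combined I = 0.1847 + 1.961 = 2.146 kg·m².
ω_f = L / I = -4825 / 2.146 = -2249 rpm.
KE_i = ½ΣIω² = 80630 J; KE_f = ½(2.146)(235.5)² = 59490 J.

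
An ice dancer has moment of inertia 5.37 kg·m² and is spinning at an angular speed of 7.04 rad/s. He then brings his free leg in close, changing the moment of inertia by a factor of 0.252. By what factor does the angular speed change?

ω₂/ω₁ ≈ 3.97

Angular momentum about the spin axis is conserved since the torque about it is zero.
I₂ = 0.252 × 5.37 = 1.353 kg·m².
ω₂/ω₁ = I₁/I₂ = 5.370 / 1.353 = 3.968.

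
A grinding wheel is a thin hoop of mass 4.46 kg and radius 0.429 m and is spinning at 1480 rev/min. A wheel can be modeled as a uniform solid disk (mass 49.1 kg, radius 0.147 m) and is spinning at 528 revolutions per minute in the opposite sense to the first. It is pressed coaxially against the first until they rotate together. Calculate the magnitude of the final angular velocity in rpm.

The coupling torques are internal; angular momentum about the shared axis is conserved.
Moments of inertia: I_A = (4.46)(0.429)² = 0.8208 kg·m²; I_B = ½(49.1)(0.147)² = 0.5305 kg·m².
Taking A's sense as positive: L = (0.8208)(1480) − (0.5305)(528) = 934.7 kg·m²·rpm.
Combined I = 0.8208 + 0.5305 = 1.351 kg·m².
ω_f = L / I = 934.7 / 1.351 = 691.7 rpm.

|ω_f| ≈ 692 rpm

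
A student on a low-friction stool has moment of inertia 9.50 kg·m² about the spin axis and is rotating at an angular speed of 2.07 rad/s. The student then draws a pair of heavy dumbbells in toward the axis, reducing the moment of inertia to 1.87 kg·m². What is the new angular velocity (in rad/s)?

With no external torque about the axis, L is conserved: I₁ω₁ = I₂ω₂.
ω₂ = I₁ω₁ / I₂ = (9.500)(2.07 rad/s) / (1.870) = 10.52 rad/s.

ω₂ ≈ 10.5 rad/s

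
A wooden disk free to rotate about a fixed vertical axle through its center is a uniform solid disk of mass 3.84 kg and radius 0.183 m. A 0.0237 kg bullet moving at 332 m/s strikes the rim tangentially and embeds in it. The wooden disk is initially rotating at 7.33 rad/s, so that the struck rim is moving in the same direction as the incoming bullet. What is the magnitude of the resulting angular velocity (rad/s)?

|ω_f| ≈ 29.4 rad/s

The axle reaction passes through the axle and exerts no torque about it; angular momentum about the axle is conserved through the impact.
I_p = ½(3.84)(0.183)² = 0.06430 kg·m². Taking the sense of the bullet's angular momentum as positive, L_{bullet} = m v R = (0.0237)(332)(0.183) = 1.440 kg·m²/s.
L_i = +I_p ω_p + m v R = +(0.06430)(7.33) + 1.440 = 1.911 kg·m²/s.
After sticking, I_f = I_p + m R² = 0.06430 + (0.0237)(0.183)² = 0.06509 kg·m².
ω_f = L_i / I_f = 1.911 / 0.06509 = 29.36 rad/s.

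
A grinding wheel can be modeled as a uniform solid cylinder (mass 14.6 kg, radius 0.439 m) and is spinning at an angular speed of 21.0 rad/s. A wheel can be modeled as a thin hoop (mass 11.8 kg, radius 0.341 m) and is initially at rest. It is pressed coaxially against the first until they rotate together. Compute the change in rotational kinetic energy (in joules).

ΔKE ≈ -153 J

The coupling torques are internal; angular momentum about the shared axis is conserved.
Moments of inertia: I_A = ½(14.6)(0.439)² = 1.407 kg·m²; I_B = (11.8)(0.341)² = 1.372 kg·m².
Taking A's sense as positive: L = (1.407)(21.0) = 29.54 kg·m²·rad/s.
Combined I = 1.407 + 1.372 = 2.779 kg·m².
ω_f = L / I = 29.54 / 2.779 = 10.63 rad/s.
KE_i = ½ΣIω² = 310.2 J; KE_f = ½(2.779)(10.63)² = 157.0 J.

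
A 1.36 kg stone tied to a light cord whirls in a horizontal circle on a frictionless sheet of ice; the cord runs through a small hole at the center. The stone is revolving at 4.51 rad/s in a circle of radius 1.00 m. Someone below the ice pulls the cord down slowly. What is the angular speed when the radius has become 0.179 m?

ω₂ ≈ 141 rad/s

The constraining force is radial, so m r² ω about the center is conserved.
ω₂ = ω₁ (r₁/r₂)² = (4.51)(1.00/0.179)² = 140.8 rad/s.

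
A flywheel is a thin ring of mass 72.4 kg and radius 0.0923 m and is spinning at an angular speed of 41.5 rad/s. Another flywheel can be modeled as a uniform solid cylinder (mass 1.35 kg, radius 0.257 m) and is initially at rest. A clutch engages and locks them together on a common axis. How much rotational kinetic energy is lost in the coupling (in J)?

ΔKE lost ≈ 35.8 J

No external torque acts about the common axis, so total angular momentum is conserved.
Moments of inertia: I_A = (72.4)(0.0923)² = 0.6168 kg·m²; I_B = ½(1.35)(0.257)² = 0.04458 kg·m².
Taking A's sense as positive: L = (0.6168)(41.5) = 25.60 kg·m²·rad/s.
Combined I = 0.6168 + 0.04458 = 0.6614 kg·m².
ω_f = L / I = 25.60 / 0.6614 = 38.70 rad/s.
KE_i = ½ΣIω² = 531.1 J; KE_f = ½(0.6614)(38.70)² = 495.3 J.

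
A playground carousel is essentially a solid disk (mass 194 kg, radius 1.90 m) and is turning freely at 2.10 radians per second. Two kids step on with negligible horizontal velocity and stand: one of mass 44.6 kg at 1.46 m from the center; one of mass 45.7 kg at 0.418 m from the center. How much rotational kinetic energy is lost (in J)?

energy lost ≈ 176 J

The added mass arrives with no angular momentum about the center, and any external torque about the center is negligible, so the system's angular momentum is conserved.
I_p = ½(194)(1.90)² = 350.2 kg·m².
Added inertia Σmr² = (44.6)(1.46)² + (45.7)(0.418)² = 103.1 kg·m²; I_f = 350.2 + 103.1 = 453.2 kg·m².
ω_f = I_p ω_i / I_f = (350.2)(2.10) / 453.2 = 1.623 rad/s.
KE_i = ½(350.2)(2.100 rad/s)² = 772.1 J; KE_f = ½(453.2)(1.623)² = 596.6 J.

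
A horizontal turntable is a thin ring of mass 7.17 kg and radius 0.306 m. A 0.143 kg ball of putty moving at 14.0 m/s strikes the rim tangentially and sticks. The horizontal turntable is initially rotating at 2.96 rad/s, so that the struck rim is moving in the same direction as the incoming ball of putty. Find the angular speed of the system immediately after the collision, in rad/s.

|ω_f| ≈ 3.80 rad/s

About the axle the impulsive forces during the collision are internal, so angular momentum about that axis is conserved.
I_p = (7.17)(0.306)² = 0.6714 kg·m². Taking the sense of the ball of putty's angular momentum as positive, L_{ball} = m v R = (0.143)(14.0)(0.306) = 0.6126 kg·m²/s.
L_i = +I_p ω_p + m v R = +(0.6714)(2.96) + 0.6126 = 2.600 kg·m²/s.
After sticking, I_f = I_p + m R² = 0.6714 + (0.143)(0.306)² = 0.6848 kg·m².
ω_f = L_i / I_f = 2.600 / 0.6848 = 3.797 rad/s.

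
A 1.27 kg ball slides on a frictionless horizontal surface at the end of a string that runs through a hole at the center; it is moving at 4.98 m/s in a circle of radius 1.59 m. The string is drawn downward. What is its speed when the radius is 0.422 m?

v₂ ≈ 18.8 m/s

The only horizontal force on the mass is along the cord (radial), so it exerts no torque about the hole and angular momentum m v r is conserved.
v₂ = v₁ r₁ / r₂ = (4.98)(1.59) / (0.422) = 18.76 m/s.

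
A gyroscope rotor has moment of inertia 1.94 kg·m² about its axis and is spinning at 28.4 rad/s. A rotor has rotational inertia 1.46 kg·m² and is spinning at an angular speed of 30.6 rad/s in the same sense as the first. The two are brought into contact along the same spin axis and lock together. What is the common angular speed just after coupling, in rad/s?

|ω_f| ≈ 29.3 rad/s

No external torque acts about the common axis, so total angular momentum is conserved.
Taking A's sense as positive: L = (1.940)(28.4) + (1.460)(30.6) = 99.77 kg·m²·rad/s.
Combined I = 1.940 + 1.460 = 3.400 kg·m².
ω_f = L / I = 99.77 / 3.400 = 29.34 rad/s.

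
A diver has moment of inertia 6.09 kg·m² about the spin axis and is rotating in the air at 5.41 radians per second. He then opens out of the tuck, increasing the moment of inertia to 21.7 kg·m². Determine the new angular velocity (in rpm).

ω₂ ≈ 14.5 rpm

Angular momentum about the spin axis is conserved since the torque about it is zero.
ω₂ = I₁ω₁ / I₂ = (6.090)(5.41 rad/s) / (21.70) = 1.518 rad/s = 14.50 rpm.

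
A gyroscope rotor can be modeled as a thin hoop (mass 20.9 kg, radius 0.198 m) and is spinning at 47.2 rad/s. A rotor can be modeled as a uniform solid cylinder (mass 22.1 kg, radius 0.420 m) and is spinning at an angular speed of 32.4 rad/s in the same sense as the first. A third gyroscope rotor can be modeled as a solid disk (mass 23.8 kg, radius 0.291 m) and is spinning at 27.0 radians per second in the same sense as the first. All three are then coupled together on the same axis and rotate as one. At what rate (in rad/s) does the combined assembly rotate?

No external torque acts about the common axis, so total angular momentum is conserved.
Moments of inertia: I_A = (20.9)(0.198)² = 0.8194 kg·m²; I_B = ½(22.1)(0.420)² = 1.949 kg·m²; I_C = ½(23.8)(0.291)² = 1.008 kg·m².
Taking A's sense as positive: L = (0.8194)(47.2) + (1.949)(32.4) + (1.008)(27.0) = 129.0 kg·m²·rad/s.
Combined I = 0.8194 + 1.949 + 1.008 = 3.776 kg·m².
ω_f = L / I = 129.0 / 3.776 = 34.17 rad/s.

|ω_f| ≈ 34.2 rad/s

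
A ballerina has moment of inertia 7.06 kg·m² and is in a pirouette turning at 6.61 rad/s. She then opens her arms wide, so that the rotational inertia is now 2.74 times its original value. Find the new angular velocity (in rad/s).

ω₂ ≈ 2.41 rad/s

Angular momentum about the spin axis is conserved since the torque about it is zero.
I₂ = 2.74 × 7.06 = 19.34 kg·m².
ω₂ = I₁ω₁ / I₂ = (7.060)(6.61 rad/s) / (19.34) = 2.412 rad/s.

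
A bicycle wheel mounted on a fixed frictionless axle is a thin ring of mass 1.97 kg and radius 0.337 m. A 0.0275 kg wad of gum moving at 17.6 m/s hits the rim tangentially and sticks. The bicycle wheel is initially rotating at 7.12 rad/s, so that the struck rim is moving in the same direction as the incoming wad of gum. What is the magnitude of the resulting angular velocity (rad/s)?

The axle reaction passes through the axle and exerts no torque about it; angular momentum about the axle is conserved through the impact.
I_p = (1.97)(0.337)² = 0.2237 kg·m². Taking the sense of the wad of gum's angular momentum as positive, L_{wad} = m v R = (0.0275)(17.6)(0.337) = 0.1631 kg·m²/s.
L_i = +I_p ω_p + m v R = +(0.2237)(7.12) + 0.1631 = 1.756 kg·m²/s.
After sticking, I_f = I_p + m R² = 0.2237 + (0.0275)(0.337)² = 0.2269 kg·m².
ω_f = L_i / I_f = 1.756 / 0.2269 = 7.741 rad/s.

|ω_f| ≈ 7.74 rad/s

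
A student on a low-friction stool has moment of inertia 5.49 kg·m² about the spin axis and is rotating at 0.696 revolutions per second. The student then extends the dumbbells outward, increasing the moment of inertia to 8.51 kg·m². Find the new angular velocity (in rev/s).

No external torque acts about the spin axis, so angular momentum is conserved.
ω₂ = I₁ω₁ / I₂ = (5.490)(0.696 rev/s) / (8.510) = 0.4490 rev/s.

ω₂ ≈ 0.449 rev/s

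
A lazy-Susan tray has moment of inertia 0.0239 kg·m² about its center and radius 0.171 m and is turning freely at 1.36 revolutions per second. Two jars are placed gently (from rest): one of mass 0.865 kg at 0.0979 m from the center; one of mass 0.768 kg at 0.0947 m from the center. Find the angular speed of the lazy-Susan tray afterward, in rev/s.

ω_f ≈ 0.832 rev/s

No external torque acts about the center; L_before = L_after.
Added inertia Σmr² = (0.865)(0.0979)² + (0.768)(0.0947)² = 0.01518 kg·m²; I_f = 0.02390 + 0.01518 = 0.03908 kg·m².
ω_f = I_p ω_i / I_f = (0.02390)(1.36) / 0.03908 = 0.8318 rev/s.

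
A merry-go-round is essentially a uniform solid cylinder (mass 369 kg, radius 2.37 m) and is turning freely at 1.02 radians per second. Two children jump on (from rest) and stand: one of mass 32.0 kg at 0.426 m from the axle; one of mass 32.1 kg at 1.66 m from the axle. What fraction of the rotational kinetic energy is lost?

No external torque acts about the axle; L_before = L_after.
I_p = ½(369)(2.37)² = 1036 kg·m².
Added inertia Σmr² = (32.0)(0.426)² + (32.1)(1.66)² = 94.26 kg·m²; I_f = 1036 + 94.26 = 1131 kg·m².
ω_f = I_p ω_i / I_f = (1036)(1.02) / 1131 = 0.9350 rad/s.
KE_i = ½(1036)(1.020 rad/s)² = 539.1 J; KE_f = ½(1131)(0.9350)² = 494.1 J.
Fraction lost = 0.08337.

fraction ≈ 0.0834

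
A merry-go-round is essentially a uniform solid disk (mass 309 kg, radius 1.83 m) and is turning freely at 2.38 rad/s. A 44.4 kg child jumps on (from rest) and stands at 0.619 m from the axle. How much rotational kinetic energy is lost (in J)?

energy lost ≈ 46.6 J

The added mass arrives with no angular momentum about the axle, and any external torque about the axle is negligible, so the system's angular momentum is conserved.
I_p = ½(309)(1.83)² = 517.4 kg·m².
Added inertia Σmr² = (44.4)(0.619)² = 17.01 kg·m²; I_f = 517.4 + 17.01 = 534.4 kg·m².
ω_f = I_p ω_i / I_f = (517.4)(2.38) / 534.4 = 2.304 rad/s.
KE_i = ½(517.4)(2.380 rad/s)² = 1465 J; KE_f = ½(534.4)(2.304)² = 1419 J.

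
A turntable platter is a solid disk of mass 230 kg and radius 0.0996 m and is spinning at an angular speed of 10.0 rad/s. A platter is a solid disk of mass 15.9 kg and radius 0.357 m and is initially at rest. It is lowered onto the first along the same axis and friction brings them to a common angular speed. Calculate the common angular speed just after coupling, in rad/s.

|ω_f| ≈ 5.30 rad/s

No external torque acts about the common axis, so total angular momentum is conserved.
Moments of inertia: I_A = ½(230)(0.0996)² = 1.141 kg·m²; I_B = ½(15.9)(0.357)² = 1.013 kg·m².
Taking A's sense as positive: L = (1.141)(10.0) = 11.41 kg·m²·rad/s.
Combined I = 1.141 + 1.013 = 2.154 kg·m².
ω_f = L / I = 11.41 / 2.154 = 5.296 rad/s.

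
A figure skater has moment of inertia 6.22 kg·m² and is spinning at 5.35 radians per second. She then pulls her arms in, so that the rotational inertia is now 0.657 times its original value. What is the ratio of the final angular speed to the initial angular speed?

ω₂/ω₁ ≈ 1.52

No external torque acts about the spin axis, so angular momentum is conserved.
I₂ = 0.657 × 6.22 = 4.087 kg·m².
ω₂/ω₁ = I₁/I₂ = 6.220 / 4.087 = 1.522.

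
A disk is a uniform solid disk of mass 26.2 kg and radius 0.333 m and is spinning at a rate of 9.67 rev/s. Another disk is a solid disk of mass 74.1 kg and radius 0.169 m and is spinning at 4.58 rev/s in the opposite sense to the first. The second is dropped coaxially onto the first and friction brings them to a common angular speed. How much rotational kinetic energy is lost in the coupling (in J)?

ΔKE lost ≈ 2450 J

The coupling torques are internal; angular momentum about the shared axis is conserved.
Moments of inertia: I_A = ½(26.2)(0.333)² = 1.453 kg·m²; I_B = ½(74.1)(0.169)² = 1.058 kg·m².
Taking A's sense as positive: L = (1.453)(9.67) − (1.058)(4.58) = 9.201 kg·m²·rev/s.
Combined I = 1.453 + 1.058 = 2.511 kg·m².
ω_f = L / I = 9.201 / 2.511 = 3.664 rev/s.
KE_i = ½ΣIω² = 3119 J; KE_f = ½(2.511)(23.02)² = 665.5 J.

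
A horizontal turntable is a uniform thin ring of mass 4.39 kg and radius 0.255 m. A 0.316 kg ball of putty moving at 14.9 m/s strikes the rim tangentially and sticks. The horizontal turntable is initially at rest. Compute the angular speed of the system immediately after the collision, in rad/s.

About the axle the impulsive forces during the collision are internal, so angular momentum about that axis is conserved.
I_p = (4.39)(0.255)² = 0.2855 kg·m². Taking the sense of the ball of putty's angular momentum as positive, L_{ball} = m v R = (0.316)(14.9)(0.255) = 1.201 kg·m²/s.
L_i = 0 + 1.201 = 1.201 kg·m²/s.
After sticking, I_f = I_p + m R² = 0.2855 + (0.316)(0.255)² = 0.3060 kg·m².
ω_f = L_i / I_f = 1.201 / 0.3060 = 3.924 rad/s.

|ω_f| ≈ 3.92 rad/s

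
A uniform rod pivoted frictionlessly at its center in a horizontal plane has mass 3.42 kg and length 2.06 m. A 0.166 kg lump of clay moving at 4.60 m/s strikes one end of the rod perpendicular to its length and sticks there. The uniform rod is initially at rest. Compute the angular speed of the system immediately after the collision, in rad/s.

About the pivot the impulsive forces during the collision are internal, so angular momentum about that axis is conserved.
I_p = (1/12)(3.42)(2.06)² = 1.209 kg·m². Taking the sense of the lump of clay's angular momentum as positive, L_{lump} = m v R = (0.166)(4.60)(2.06/2) = 0.7865 kg·m²/s.
L_i = 0 + 0.7865 = 0.7865 kg·m²/s.
After sticking, I_f = I_p + m R² = 1.209 + (0.166)(2.06/2)² = 1.386 kg·m².
ω_f = L_i / I_f = 0.7865 / 1.386 = 0.5677 rad/s.

|ω_f| ≈ 0.568 rad/s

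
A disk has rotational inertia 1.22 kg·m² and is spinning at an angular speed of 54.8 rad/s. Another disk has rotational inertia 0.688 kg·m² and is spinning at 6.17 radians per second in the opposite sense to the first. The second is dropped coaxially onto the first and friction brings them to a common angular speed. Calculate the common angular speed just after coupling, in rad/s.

The coupling torques are internal; angular momentum about the shared axis is conserved.
Taking A's sense as positive: L = (1.220)(54.8) − (0.6880)(6.17) = 62.61 kg·m²·rad/s.
Combined I = 1.220 + 0.6880 = 1.908 kg·m².
ω_f = L / I = 62.61 / 1.908 = 32.82 rad/s.

|ω_f| ≈ 32.8 rad/s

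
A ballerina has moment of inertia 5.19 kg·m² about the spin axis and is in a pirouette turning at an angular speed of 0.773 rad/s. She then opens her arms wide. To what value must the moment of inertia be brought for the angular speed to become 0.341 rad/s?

Angular momentum about the spin axis is conserved since the torque about it is zero.
I₂ = I₁ω₁ / ω₂ = (5.19)(0.773) / (0.341) = 11.77 kg·m².

I₂ ≈ 11.8 kg·m²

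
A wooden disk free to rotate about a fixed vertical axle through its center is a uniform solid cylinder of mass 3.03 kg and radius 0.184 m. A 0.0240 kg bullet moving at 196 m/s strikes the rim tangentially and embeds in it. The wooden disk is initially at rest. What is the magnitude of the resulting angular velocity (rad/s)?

|ω_f| ≈ 16.6 rad/s

The axle reaction passes through the axle and exerts no torque about it; angular momentum about the axle is conserved through the impact.
I_p = ½(3.03)(0.184)² = 0.05129 kg·m². Taking the sense of the bullet's angular momentum as positive, L_{bullet} = m v R = (0.0240)(196)(0.184) = 0.8655 kg·m²/s.
L_i = 0 + 0.8655 = 0.8655 kg·m²/s.
After sticking, I_f = I_p + m R² = 0.05129 + (0.0240)(0.184)² = 0.05210 kg·m².
ω_f = L_i / I_f = 0.8655 / 0.05210 = 16.61 rad/s.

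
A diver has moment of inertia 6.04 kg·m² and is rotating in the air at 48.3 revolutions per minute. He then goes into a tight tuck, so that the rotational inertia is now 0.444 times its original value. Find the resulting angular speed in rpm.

With no external torque about the axis, L is conserved: I₁ω₁ = I₂ω₂.
I₂ = 0.444 × 6.04 = 2.682 kg·m².
ω₂ = I₁ω₁ / I₂ = (6.040)(48.3 rpm) / (2.682) = 108.8 rpm.

ω₂ ≈ 109 rpm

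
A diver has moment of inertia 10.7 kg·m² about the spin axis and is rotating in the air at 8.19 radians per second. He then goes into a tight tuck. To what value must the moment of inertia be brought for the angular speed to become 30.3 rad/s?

I₂ ≈ 2.89 kg·m²

No external torque acts about the spin axis, so angular momentum is conserved.
I₂ = I₁ω₁ / ω₂ = (10.7)(8.19) / (30.3) = 2.892 kg·m².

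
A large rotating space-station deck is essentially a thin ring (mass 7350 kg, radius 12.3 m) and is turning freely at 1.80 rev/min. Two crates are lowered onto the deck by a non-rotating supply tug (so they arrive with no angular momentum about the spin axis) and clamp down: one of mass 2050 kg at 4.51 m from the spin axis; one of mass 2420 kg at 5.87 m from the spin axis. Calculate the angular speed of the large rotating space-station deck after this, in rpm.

ω_f ≈ 1.62 rpm

The added mass arrives with no angular momentum about the spin axis, and any external torque about the spin axis is negligible, so the system's angular momentum is conserved.
I_p = (7350)(12.3)² = 1.112e+06 kg·m².
Added inertia Σmr² = (2050)(4.51)² + (2420)(5.87)² = 1.251e+05 kg·m²; I_f = 1.112e+06 + 1.251e+05 = 1.237e+06 kg·m².
ω_f = I_p ω_i / I_f = (1.112e+06)(1.80) / 1.237e+06 = 1.618 rpm.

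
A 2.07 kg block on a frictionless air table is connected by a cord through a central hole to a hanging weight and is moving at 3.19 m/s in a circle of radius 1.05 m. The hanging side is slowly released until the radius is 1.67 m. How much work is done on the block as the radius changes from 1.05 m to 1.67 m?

The only horizontal force on the mass is along the cord (radial), so it exerts no torque about the hole and angular momentum m v r is conserved.
v₂ = v₁ r₁ / r₂ = (3.19)(1.05) / (1.67) = 2.006 m/s.
W = ΔKE = ½m(v₂² − v₁²) = -6.369 J.

W ≈ -6.37 J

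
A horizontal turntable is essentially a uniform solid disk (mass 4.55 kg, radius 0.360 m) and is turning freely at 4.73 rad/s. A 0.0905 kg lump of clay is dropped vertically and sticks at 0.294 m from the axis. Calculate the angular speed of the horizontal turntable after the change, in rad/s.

No external torque acts about the axis; L_before = L_after.
I_p = ½(4.55)(0.360)² = 0.2948 kg·m².
Added inertia Σmr² = (0.0905)(0.294)² = 0.007822 kg·m²; I_f = 0.2948 + 0.007822 = 0.3027 kg·m².
ω_f = I_p ω_i / I_f = (0.2948)(4.73) / 0.3027 = 4.608 rad/s.

ω_f ≈ 4.61 rad/s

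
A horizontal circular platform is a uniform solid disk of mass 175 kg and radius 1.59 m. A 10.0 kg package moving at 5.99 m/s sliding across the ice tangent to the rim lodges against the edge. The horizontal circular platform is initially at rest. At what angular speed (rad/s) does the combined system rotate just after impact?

|ω_f| ≈ 0.386 rad/s

The axle reaction passes through the central axle and exerts no torque about it; angular momentum about the central axle is conserved through the impact.
I_p = ½(175)(1.59)² = 221.2 kg·m². Taking the sense of the package's angular momentum as positive, L_{package} = m v R = (10.0)(5.99)(1.59) = 95.24 kg·m²/s.
L_i = 0 + 95.24 = 95.24 kg·m²/s.
After sticking, I_f = I_p + m R² = 221.2 + (10.0)(1.59)² = 246.5 kg·m².
ω_f = L_i / I_f = 95.24 / 246.5 = 0.3864 rad/s.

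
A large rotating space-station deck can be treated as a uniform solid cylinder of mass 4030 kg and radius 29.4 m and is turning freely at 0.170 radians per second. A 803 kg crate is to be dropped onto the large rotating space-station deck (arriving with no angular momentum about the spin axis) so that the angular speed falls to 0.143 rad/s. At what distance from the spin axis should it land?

No external torque acts about the spin axis; L_before = L_after.
I_p = ½(4030)(29.4)² = 1.742e+06 kg·m².
I_p ω_i = (I_p + m r²) ω_f ⇒ m r² = I_p(ω_i/ω_f − 1) = 1.742e+06(0.170/0.143 − 1) = 3.288e+05 kg·m².
r = √(3.288e+05/803) = 20.24 m.

r ≈ 20.2 m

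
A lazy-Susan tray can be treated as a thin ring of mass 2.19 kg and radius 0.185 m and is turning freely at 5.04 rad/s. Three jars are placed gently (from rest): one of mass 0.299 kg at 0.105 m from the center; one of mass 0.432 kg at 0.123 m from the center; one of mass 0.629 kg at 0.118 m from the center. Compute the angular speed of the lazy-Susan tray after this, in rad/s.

The added mass arrives with no angular momentum about the center, and any external torque about the center is negligible, so the system's angular momentum is conserved.
I_p = (2.19)(0.185)² = 0.07495 kg·m².
Added inertia Σmr² = (0.299)(0.105)² + (0.432)(0.123)² + (0.629)(0.118)² = 0.01859 kg·m²; I_f = 0.07495 + 0.01859 = 0.09354 kg·m².
ω_f = I_p ω_i / I_f = (0.07495)(5.04) / 0.09354 = 4.038 rad/s.

ω_f ≈ 4.04 rad/s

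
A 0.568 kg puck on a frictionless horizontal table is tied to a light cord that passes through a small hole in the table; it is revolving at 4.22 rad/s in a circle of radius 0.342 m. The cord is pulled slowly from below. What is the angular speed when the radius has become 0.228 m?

ω₂ ≈ 9.49 rad/s

No torque about the axis ⇒ m r₁² ω₁ = m r₂² ω₂.
ω₂ = ω₁ (r₁/r₂)² = (4.22)(0.342/0.228)² = 9.495 rad/s.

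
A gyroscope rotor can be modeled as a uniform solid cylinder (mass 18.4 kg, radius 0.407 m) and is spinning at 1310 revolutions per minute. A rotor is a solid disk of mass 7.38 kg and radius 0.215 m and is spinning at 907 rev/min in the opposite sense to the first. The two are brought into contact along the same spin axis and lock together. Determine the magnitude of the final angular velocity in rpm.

|ω_f| ≈ 1090 rpm

No external torque acts about the common axis, so total angular momentum is conserved.
Moments of inertia: I_A = ½(18.4)(0.407)² = 1.524 kg·m²; I_B = ½(7.38)(0.215)² = 0.1706 kg·m².
Taking A's sense as positive: L = (1.524)(1310) − (0.1706)(907) = 1842 kg·m²·rpm.
Combined I = 1.524 + 0.1706 = 1.695 kg·m².
ω_f = L / I = 1842 / 1.695 = 1087 rpm.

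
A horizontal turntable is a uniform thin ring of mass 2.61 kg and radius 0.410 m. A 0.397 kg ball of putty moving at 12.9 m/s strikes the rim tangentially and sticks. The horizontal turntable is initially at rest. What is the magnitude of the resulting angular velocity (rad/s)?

|ω_f| ≈ 4.15 rad/s

The axle reaction passes through the axle and exerts no torque about it; angular momentum about the axle is conserved through the impact.
I_p = (2.61)(0.410)² = 0.4387 kg·m². Taking the sense of the ball of putty's angular momentum as positive, L_{ball} = m v R = (0.397)(12.9)(0.410) = 2.100 kg·m²/s.
L_i = 0 + 2.100 = 2.100 kg·m²/s.
After sticking, I_f = I_p + m R² = 0.4387 + (0.397)(0.410)² = 0.5055 kg·m².
ω_f = L_i / I_f = 2.100 / 0.5055 = 4.154 rad/s.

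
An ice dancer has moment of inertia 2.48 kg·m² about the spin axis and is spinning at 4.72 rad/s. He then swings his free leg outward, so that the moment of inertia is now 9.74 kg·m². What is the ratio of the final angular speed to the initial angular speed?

ω₂/ω₁ ≈ 0.255

Angular momentum about the spin axis is conserved since the torque about it is zero.
ω₂/ω₁ = I₁/I₂ = 2.480 / 9.740 = 0.2546.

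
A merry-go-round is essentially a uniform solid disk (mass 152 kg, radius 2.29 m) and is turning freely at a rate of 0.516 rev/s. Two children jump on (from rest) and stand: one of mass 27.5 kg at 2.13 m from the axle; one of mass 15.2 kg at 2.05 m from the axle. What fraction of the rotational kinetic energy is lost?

No external torque acts about the axle; L_before = L_after.
I_p = ½(152)(2.29)² = 398.6 kg·m².
Added inertia Σmr² = (27.5)(2.13)² + (15.2)(2.05)² = 188.6 kg·m²; I_f = 398.6 + 188.6 = 587.2 kg·m².
ω_f = I_p ω_i / I_f = (398.6)(0.516) / 587.2 = 0.3502 rev/s.
KE_i = ½(398.6)(3.242 rad/s)² = 2095 J; KE_f = ½(587.2)(2.201)² = 1422 J.
Fraction lost = 0.3213.

fraction ≈ 0.321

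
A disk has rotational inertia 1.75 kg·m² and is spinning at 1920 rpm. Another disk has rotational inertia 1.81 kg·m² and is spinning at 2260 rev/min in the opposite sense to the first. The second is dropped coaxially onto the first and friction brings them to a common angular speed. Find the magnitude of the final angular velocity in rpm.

The coupling torques are internal; angular momentum about the shared axis is conserved.
Taking A's sense as positive: L = (1.750)(1920) − (1.810)(2260) = -730.6 kg·m²·rpm.
Combined I = 1.750 + 1.810 = 3.560 kg·m².
ω_f = L / I = -730.6 / 3.560 = -205.2 rpm.

|ω_f| ≈ 205 rpm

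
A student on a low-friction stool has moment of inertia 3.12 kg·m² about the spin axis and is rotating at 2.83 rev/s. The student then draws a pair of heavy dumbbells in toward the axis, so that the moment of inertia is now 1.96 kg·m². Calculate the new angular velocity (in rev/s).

ω₂ ≈ 4.50 rev/s

No external torque acts about the spin axis, so angular momentum is conserved.
ω₂ = I₁ω₁ / I₂ = (3.120)(2.83 rev/s) / (1.960) = 4.505 rev/s.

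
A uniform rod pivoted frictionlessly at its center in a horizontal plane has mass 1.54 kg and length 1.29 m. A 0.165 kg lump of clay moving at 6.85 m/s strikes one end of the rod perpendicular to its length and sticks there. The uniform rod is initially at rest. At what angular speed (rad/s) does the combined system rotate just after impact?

|ω_f| ≈ 2.58 rad/s

About the pivot the impulsive forces during the collision are internal, so angular momentum about that axis is conserved.
I_p = (1/12)(1.54)(1.29)² = 0.2136 kg·m². Taking the sense of the lump of clay's angular momentum as positive, L_{lump} = m v R = (0.165)(6.85)(1.29/2) = 0.7290 kg·m²/s.
L_i = 0 + 0.7290 = 0.7290 kg·m²/s.
After sticking, I_f = I_p + m R² = 0.2136 + (0.165)(1.29/2)² = 0.2822 kg·m².
ω_f = L_i / I_f = 0.7290 / 0.2822 = 2.583 rad/s.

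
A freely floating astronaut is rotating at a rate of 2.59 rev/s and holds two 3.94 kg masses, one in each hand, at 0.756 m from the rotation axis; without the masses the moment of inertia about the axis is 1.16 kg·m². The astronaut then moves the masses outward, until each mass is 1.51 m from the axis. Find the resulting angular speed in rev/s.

No external torque acts about the spin axis, so angular momentum is conserved.
I₁ = 1.16 + 2(3.94)(0.756)² = 5.664 kg·m²; I₂ = 1.16 + 2(3.94)(1.51)² = 19.13 kg·m².
ω₂ = I₁ω₁ / I₂ = (5.664)(2.59 rev/s) / (19.13) = 0.7669 rev/s.

ω₂ ≈ 0.767 rev/s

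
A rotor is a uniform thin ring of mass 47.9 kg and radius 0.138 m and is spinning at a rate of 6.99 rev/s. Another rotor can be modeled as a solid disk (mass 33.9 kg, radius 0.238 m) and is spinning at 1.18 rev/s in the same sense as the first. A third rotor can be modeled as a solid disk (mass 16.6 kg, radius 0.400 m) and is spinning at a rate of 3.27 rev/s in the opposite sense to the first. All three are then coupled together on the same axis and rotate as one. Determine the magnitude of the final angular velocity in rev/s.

The coupling torques are internal; angular momentum about the shared axis is conserved.
Moments of inertia: I_A = (47.9)(0.138)² = 0.9122 kg·m²; I_B = ½(33.9)(0.238)² = 0.9601 kg·m²; I_C = ½(16.6)(0.400)² = 1.328 kg·m².
Taking A's sense as positive: L = (0.9122)(6.99) + (0.9601)(1.18) − (1.328)(3.27) = 3.167 kg·m²·rev/s.
Combined I = 0.9122 + 0.9601 + 1.328 = 3.200 kg·m².
ω_f = L / I = 3.167 / 3.200 = 0.9895 rev/s.

|ω_f| ≈ 0.989 rev/s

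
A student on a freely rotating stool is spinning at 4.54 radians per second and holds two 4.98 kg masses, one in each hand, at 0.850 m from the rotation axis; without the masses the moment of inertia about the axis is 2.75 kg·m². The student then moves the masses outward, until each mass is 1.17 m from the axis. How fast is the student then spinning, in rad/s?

No external torque acts about the spin axis, so angular momentum is conserved.
I₁ = 2.75 + 2(4.98)(0.850)² = 9.946 kg·m²; I₂ = 2.75 + 2(4.98)(1.17)² = 16.38 kg·m².
ω₂ = I₁ω₁ / I₂ = (9.946)(4.54 rad/s) / (16.38) = 2.756 rad/s.

ω₂ ≈ 2.76 rad/s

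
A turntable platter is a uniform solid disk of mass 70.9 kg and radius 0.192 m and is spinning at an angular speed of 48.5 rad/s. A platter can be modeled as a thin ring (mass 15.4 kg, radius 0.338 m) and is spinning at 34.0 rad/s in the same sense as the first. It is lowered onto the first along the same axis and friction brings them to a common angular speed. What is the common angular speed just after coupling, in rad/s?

|ω_f| ≈ 40.2 rad/s

No external torque acts about the common axis, so total angular momentum is conserved.
Moments of inertia: I_A = ½(70.9)(0.192)² = 1.307 kg·m²; I_B = (15.4)(0.338)² = 1.759 kg·m².
Taking A's sense as positive: L = (1.307)(48.5) + (1.759)(34.0) = 123.2 kg·m²·rad/s.
Combined I = 1.307 + 1.759 = 3.066 kg·m².
ω_f = L / I = 123.2 / 3.066 = 40.18 rad/s.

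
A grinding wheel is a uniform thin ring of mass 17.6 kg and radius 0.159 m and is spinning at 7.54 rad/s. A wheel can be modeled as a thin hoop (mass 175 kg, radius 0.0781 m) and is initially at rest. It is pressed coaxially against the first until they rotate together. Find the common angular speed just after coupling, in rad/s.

The coupling torques are internal; angular momentum about the shared axis is conserved.
Moments of inertia: I_A = (17.6)(0.159)² = 0.4449 kg·m²; I_B = (175)(0.0781)² = 1.067 kg·m².
Taking A's sense as positive: L = (0.4449)(7.54) = 3.355 kg·m²·rad/s.
Combined I = 0.4449 + 1.067 = 1.512 kg·m².
ω_f = L / I = 3.355 / 1.512 = 2.218 rad/s.

|ω_f| ≈ 2.22 rad/s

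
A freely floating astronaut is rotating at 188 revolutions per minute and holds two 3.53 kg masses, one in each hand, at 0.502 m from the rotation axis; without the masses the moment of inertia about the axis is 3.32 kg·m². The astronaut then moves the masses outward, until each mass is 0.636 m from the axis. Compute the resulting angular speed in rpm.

ω₂ ≈ 155 rpm

No external torque acts about the spin axis, so angular momentum is conserved.
I₁ = 3.32 + 2(3.53)(0.502)² = 5.099 kg·m²; I₂ = 3.32 + 2(3.53)(0.636)² = 6.176 kg·m².
ω₂ = I₁ω₁ / I₂ = (5.099)(188 rpm) / (6.176) = 155.2 rpm.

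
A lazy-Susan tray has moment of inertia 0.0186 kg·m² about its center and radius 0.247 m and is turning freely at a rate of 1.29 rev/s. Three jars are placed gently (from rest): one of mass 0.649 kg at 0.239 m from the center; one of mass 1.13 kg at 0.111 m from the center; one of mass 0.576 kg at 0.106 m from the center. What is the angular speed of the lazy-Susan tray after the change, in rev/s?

ω_f ≈ 0.315 rev/s

No external torque acts about the center; L_before = L_after.
Added inertia Σmr² = (0.649)(0.239)² + (1.13)(0.111)² + (0.576)(0.106)² = 0.05747 kg·m²; I_f = 0.01860 + 0.05747 = 0.07607 kg·m².
ω_f = I_p ω_i / I_f = (0.01860)(1.29) / 0.07607 = 0.3154 rev/s.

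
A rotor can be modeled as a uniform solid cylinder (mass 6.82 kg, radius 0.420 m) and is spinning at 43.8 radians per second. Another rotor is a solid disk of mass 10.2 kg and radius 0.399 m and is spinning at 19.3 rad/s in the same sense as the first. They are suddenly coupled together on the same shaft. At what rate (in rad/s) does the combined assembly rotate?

The coupling torques are internal; angular momentum about the shared axis is conserved.
Moments of inertia: I_A = ½(6.82)(0.420)² = 0.6015 kg·m²; I_B = ½(10.2)(0.399)² = 0.8119 kg·m².
Taking A's sense as positive: L = (0.6015)(43.8) + (0.8119)(19.3) = 42.02 kg·m²·rad/s.
Combined I = 0.6015 + 0.8119 = 1.413 kg·m².
ω_f = L / I = 42.02 / 1.413 = 29.73 rad/s.

|ω_f| ≈ 29.7 rad/s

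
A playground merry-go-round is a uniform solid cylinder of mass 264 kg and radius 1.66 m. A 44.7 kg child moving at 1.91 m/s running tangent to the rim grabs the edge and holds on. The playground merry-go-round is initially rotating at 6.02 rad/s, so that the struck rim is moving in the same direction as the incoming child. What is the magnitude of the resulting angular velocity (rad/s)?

|ω_f| ≈ 4.79 rad/s

About the axle the impulsive forces during the collision are internal, so angular momentum about that axis is conserved.
I_p = ½(264)(1.66)² = 363.7 kg·m². Taking the sense of the child's angular momentum as positive, L_{child} = m v R = (44.7)(1.91)(1.66) = 141.7 kg·m²/s.
L_i = +I_p ω_p + m v R = +(363.7)(6.02) + 141.7 = 2331 kg·m²/s.
After sticking, I_f = I_p + m R² = 363.7 + (44.7)(1.66)² = 486.9 kg·m².
ω_f = L_i / I_f = 2331 / 486.9 = 4.788 rad/s.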